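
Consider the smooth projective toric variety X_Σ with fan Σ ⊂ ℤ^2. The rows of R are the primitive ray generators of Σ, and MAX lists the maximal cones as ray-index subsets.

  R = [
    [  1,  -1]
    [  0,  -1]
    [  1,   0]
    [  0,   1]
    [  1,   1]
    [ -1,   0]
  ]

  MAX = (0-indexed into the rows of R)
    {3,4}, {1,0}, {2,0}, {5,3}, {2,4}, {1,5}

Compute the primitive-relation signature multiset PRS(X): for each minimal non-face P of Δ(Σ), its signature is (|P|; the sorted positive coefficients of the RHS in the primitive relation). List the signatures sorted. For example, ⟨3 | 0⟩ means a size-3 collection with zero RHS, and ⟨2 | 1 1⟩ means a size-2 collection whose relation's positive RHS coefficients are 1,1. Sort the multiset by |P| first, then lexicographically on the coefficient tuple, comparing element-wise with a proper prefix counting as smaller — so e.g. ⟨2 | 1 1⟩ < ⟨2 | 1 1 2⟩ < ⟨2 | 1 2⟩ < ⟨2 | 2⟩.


9 collections generate NE(X_Σ); each relation:

  • {1,3}:  v_{1} + v_{3} = 0  so sig = ⟨2 | 0⟩
  • {2,5}:  v_{2} + v_{5} = 0  so sig = ⟨2 | 0⟩
  • {0,3}:  v_{0} + v_{3} = v_{2}  so sig = ⟨2 | 1⟩
  • {0,5}:  v_{0} + v_{5} = v_{1}  so sig = ⟨2 | 1⟩
  • {1,2}:  v_{1} + v_{2} = v_{0}  so sig = ⟨2 | 1⟩
  • {1,4}:  v_{1} + v_{4} = v_{2}  so sig = ⟨2 | 1⟩
  • {2,3}:  v_{2} + v_{3} = v_{4}  so sig = ⟨2 | 1⟩
  • {4,5}:  v_{4} + v_{5} = v_{3}  so sig = ⟨2 | 1⟩
  • {0,4}:  v_{0} + v_{4} = 2·v_{2}  so sig = ⟨2 | 2⟩

Sorted signature multiset PRS(X):
{ ⟨2 | 0⟩ ×2,  ⟨2 | 1⟩ ×6,  ⟨2 | 2⟩ }


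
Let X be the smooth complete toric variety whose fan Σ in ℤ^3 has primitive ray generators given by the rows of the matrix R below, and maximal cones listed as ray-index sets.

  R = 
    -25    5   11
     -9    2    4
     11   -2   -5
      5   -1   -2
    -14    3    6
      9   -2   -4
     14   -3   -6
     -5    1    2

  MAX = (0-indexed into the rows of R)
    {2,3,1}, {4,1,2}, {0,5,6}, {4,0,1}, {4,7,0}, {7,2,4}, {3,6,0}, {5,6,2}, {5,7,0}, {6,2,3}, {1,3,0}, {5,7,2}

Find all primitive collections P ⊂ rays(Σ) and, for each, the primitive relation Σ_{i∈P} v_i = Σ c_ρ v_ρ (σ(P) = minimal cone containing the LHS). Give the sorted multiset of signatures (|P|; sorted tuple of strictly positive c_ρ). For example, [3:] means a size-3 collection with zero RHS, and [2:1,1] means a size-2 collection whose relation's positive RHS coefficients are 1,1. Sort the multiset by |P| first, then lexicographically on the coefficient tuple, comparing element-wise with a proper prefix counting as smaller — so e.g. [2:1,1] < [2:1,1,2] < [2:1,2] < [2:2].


The 10 primitive collections of Σ (r=8, n=3):

  • {1,5}:  v_{1} + v_{5} = 0  ⇒ sig = [2:]
  • {3,7}:  v_{3} + v_{7} = 0  ⇒ sig = [2:]
  • {4,6}:  v_{4} + v_{6} = 0  ⇒ sig = [2:]
  • {0,2}:  v_{0} + v_{2} = v_{4}  ⇒ sig = [2:1]
  • {1,6}:  v_{1} + v_{6} = v_{3}  ⇒ sig = [2:1]
  • {1,7}:  v_{1} + v_{7} = v_{4}  ⇒ sig = [2:1]
  • {3,4}:  v_{3} + v_{4} = v_{1}  ⇒ sig = [2:1]
  • {3,5}:  v_{3} + v_{5} = v_{6}  ⇒ sig = [2:1]
  • {4,5}:  v_{4} + v_{5} = v_{7}  ⇒ sig = [2:1]
  • {6,7}:  v_{6} + v_{7} = v_{5}  ⇒ sig = [2:1]

Hence PRS(X_Σ) =
{ [2:] ×3,  [2:1] ×7 }


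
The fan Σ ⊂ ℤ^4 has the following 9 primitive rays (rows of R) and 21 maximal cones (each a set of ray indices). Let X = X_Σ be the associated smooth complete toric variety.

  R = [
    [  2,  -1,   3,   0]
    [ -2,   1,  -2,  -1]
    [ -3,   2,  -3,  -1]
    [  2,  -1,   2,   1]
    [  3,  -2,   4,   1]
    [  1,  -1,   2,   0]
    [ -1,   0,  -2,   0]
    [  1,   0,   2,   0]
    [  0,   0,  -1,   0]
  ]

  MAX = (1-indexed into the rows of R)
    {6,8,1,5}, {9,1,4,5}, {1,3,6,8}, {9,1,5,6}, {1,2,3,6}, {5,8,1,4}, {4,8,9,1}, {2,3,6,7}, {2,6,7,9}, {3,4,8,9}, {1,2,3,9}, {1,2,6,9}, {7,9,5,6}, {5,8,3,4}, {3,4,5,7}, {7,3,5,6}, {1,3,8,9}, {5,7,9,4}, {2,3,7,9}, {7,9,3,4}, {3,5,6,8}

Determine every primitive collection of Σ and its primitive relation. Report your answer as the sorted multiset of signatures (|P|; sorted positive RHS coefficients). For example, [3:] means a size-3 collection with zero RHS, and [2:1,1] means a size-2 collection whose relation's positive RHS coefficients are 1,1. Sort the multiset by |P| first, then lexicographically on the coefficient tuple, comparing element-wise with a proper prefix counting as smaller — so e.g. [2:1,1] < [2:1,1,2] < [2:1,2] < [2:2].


|primitive collections| = 12. Relations:

  • {2,4}:  v_{2} + v_{4} = 0  ⟹  sig = [2:]
  • {7,8}:  v_{7} + v_{8} = 0  ⟹  sig = [2:]
  • {2,5}:  v_{2} + v_{5} = v_{6}  ⟹  sig = [2:1]
  • {4,6}:  v_{4} + v_{6} = v_{5}  ⟹  sig = [2:1]
  • {1,7}:  v_{1} + v_{7} = v_{6} + v_{9}  ⟹  sig = [2:1,1]
  • {2,8}:  v_{2} + v_{8} = v_{1} + v_{3}  ⟹  sig = [2:1,1]
  • {3,5,9}:  v_{3} + v_{5} + v_{9} = 0  ⟹  sig = [3:]
  • {1,3,4}:  v_{1} + v_{3} + v_{4} = v_{8}  ⟹  sig = [3:1]
  • {3,6,9}:  v_{3} + v_{6} + v_{9} = v_{2}  ⟹  sig = [3:1]
  • {6,8,9}:  v_{6} + v_{8} + v_{9} = v_{1}  ⟹  sig = [3:1]
  • {1,3,5}:  v_{1} + v_{3} + v_{5} = v_{6} + v_{8}  ⟹  sig = [3:1,1]
  • {5,8,9}:  v_{5} + v_{8} + v_{9} = v_{1} + v_{4}  ⟹  sig = [3:1,1]

Sorted signature multiset PRS(X):
    [2:]
    [2:]
    [2:1]
    [2:1]
    [2:1,1]
    [2:1,1]
    [3:]
    [3:1]
    [3:1]
    [3:1]
    [3:1,1]
    [3:1,1]


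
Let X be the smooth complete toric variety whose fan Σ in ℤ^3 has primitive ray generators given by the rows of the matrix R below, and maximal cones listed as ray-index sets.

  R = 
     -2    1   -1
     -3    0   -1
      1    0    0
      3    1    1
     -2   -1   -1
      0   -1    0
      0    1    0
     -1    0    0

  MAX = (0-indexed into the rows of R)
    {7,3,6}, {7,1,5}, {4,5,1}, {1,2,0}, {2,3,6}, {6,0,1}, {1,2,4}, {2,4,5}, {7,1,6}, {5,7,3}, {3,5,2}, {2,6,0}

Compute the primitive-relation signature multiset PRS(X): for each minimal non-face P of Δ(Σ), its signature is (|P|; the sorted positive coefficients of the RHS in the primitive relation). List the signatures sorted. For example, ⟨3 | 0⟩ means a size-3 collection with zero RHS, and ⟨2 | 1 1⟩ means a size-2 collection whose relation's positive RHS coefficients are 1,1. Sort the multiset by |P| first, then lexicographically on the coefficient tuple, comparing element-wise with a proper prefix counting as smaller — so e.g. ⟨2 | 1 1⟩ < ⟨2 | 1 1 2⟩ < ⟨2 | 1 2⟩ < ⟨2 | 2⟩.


The 12 primitive collections of Σ (r=8, n=3):

  P={2,7}:  v_{2} + v_{7} = 0  ⇒ sig = ⟨2 | 0⟩
  P={5,6}:  v_{5} + v_{6} = 0  ⇒ sig = ⟨2 | 0⟩
  P={1,3}:  v_{1} + v_{3} = v_{6}  ⇒ sig = ⟨2 | 1⟩
  P={3,4}:  v_{3} + v_{4} = v_{2}  ⇒ sig = ⟨2 | 1⟩
  P={0,5}:  v_{0} + v_{5} = v_{1} + v_{2}  ⇒ sig = ⟨2 | 1 1⟩
  P={0,7}:  v_{0} + v_{7} = v_{1} + v_{6}  ⇒ sig = ⟨2 | 1 1⟩
  P={4,6}:  v_{4} + v_{6} = v_{1} + v_{2}  ⇒ sig = ⟨2 | 1 1⟩
  P={4,7}:  v_{4} + v_{7} = v_{1} + v_{5}  ⇒ sig = ⟨2 | 1 1⟩
  P={0,3}:  v_{0} + v_{3} = v_{2} + 2·v_{6}  ⇒ sig = ⟨2 | 1 2⟩
  P={0,4}:  v_{0} + v_{4} = 2·v_{1} + 2·v_{2}  ⇒ sig = ⟨2 | 2 2⟩
  P={1,2,5}:  v_{1} + v_{2} + v_{5} = v_{4}  ⇒ sig = ⟨3 | 1⟩
  P={1,2,6}:  v_{1} + v_{2} + v_{6} = v_{0}  ⇒ sig = ⟨3 | 1⟩

Sorted signature multiset PRS(X):
    |P|=2: 10 collections, coeffs (), (), (1), (1), (1,1), (1,1), (1,1), (1,1), (1,2), (2,2)
    |P|=3: 2 collections, coeffs (1), (1)


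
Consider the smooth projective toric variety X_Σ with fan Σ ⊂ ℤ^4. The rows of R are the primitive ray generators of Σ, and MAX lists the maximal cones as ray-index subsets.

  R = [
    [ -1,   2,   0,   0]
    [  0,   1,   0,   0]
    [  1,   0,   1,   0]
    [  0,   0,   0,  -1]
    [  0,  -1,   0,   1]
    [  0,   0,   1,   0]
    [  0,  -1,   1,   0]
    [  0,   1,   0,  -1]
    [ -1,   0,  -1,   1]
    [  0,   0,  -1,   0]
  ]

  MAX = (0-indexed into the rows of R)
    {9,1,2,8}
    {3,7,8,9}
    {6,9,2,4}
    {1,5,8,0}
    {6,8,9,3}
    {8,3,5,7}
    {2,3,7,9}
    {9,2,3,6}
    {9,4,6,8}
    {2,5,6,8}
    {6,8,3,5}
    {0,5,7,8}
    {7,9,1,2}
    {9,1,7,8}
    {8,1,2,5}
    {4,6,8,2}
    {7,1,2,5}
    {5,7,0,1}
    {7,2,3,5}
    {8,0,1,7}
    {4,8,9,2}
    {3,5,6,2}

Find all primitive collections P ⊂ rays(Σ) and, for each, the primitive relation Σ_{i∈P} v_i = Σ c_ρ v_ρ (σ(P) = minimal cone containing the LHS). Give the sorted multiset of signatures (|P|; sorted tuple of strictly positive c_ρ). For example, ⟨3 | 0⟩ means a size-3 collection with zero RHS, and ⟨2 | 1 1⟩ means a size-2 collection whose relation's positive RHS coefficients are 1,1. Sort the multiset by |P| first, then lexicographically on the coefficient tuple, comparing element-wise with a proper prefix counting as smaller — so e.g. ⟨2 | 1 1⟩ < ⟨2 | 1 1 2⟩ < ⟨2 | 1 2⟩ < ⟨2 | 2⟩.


Minimal non-faces — 17 found among 10 rays, 22 max cones:

  P={4,7}:  v_{4} + v_{7} = 0  so sig = ⟨2 | 0⟩
  P={5,9}:  v_{5} + v_{9} = 0  so sig = ⟨2 | 0⟩
  P={1,3}:  v_{1} + v_{3} = v_{7}  so sig = ⟨2 | 1⟩
  P={1,6}:  v_{1} + v_{6} = v_{5}  so sig = ⟨2 | 1⟩
  P={1,4}:  v_{1} + v_{4} = v_{2} + v_{8}  so sig = ⟨2 | 1 1⟩
  P={3,4}:  v_{3} + v_{4} = v_{6} + v_{9}  so sig = ⟨2 | 1 1⟩
  P={6,7}:  v_{6} + v_{7} = v_{3} + v_{5}  so sig = ⟨2 | 1 1⟩
  P={0,4}:  v_{0} + v_{4} = v_{1} + v_{5} + v_{8}  so sig = ⟨2 | 1 1 1⟩
  P={0,9}:  v_{0} + v_{9} = v_{1} + v_{7} + v_{8}  so sig = ⟨2 | 1 1 1⟩
  P={4,5}:  v_{4} + v_{5} = v_{2} + v_{6} + v_{8}  so sig = ⟨2 | 1 1 1⟩
  P={0,3}:  v_{0} + v_{3} = v_{5} + 2·v_{7} + v_{8}  so sig = ⟨2 | 1 1 2⟩
  P={0,6}:  v_{0} + v_{6} = 2·v_{5} + v_{7} + v_{8}  so sig = ⟨2 | 1 1 2⟩
  P={0,2}:  v_{0} + v_{2} = 2·v_{1} + v_{5}  so sig = ⟨2 | 1 2⟩
  P={2,3,8}:  v_{2} + v_{3} + v_{8} = 0  so sig = ⟨3 | 0⟩
  P={2,7,8}:  v_{2} + v_{7} + v_{8} = v_{1}  so sig = ⟨3 | 1⟩
  P={1,5,7,8}:  v_{1} + v_{5} + v_{7} + v_{8} = v_{0}  so sig = ⟨4 | 1⟩
  P={2,6,8,9}:  v_{2} + v_{6} + v_{8} + v_{9} = v_{4}  so sig = ⟨4 | 1⟩

Hence PRS(X_Σ) =
    |P|=2: 13 collections, coeffs (), (), (1), (1), (1,1), (1,1), (1,1), (1,1,1), (1,1,1), (1,1,1), (1,1,2), (1,1,2), (1,2)
    |P|=3: 2 collections, coeffs (), (1)
    |P|=4: 2 collections, coeffs (1), (1)


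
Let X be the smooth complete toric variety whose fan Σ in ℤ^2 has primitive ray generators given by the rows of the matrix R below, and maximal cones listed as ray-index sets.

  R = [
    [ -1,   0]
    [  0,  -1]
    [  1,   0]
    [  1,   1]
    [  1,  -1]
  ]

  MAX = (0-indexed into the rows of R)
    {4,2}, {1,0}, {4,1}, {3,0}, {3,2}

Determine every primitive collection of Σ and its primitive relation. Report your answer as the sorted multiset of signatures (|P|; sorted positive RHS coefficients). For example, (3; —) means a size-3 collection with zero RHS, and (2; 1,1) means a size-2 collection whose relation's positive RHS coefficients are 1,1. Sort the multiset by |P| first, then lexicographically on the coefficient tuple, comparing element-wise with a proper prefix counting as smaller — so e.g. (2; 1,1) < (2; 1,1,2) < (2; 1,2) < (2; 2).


|primitive collections| = 5. Relations:

  P={0,2}:  v_{0} + v_{2} = 0 — sig = (2; —)
  P={0,4}:  v_{0} + v_{4} = v_{1} — sig = (2; 1)
  P={1,2}:  v_{1} + v_{2} = v_{4} — sig = (2; 1)
  P={1,3}:  v_{1} + v_{3} = v_{2} — sig = (2; 1)
  P={3,4}:  v_{3} + v_{4} = 2·v_{2} — sig = (2; 2)

Sorted signature multiset PRS(X):
    (2; —)
    (2; 1)
    (2; 1)
    (2; 1)
    (2; 2)


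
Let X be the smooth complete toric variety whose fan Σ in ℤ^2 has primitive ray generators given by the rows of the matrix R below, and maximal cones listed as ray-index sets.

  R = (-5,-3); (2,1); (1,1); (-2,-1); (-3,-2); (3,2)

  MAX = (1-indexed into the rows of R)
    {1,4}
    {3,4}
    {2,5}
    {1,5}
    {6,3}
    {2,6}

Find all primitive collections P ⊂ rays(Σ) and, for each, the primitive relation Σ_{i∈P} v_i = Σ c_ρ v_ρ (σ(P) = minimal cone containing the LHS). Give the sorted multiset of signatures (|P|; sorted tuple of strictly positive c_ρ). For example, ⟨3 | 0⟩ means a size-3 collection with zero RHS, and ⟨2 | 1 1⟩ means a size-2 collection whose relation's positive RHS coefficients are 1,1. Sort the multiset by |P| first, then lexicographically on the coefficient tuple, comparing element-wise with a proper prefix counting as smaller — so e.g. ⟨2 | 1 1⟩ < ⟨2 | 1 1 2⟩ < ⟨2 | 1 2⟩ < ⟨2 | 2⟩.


Σ has 9 primitive collections:

  • {2,4}:  v_{2} + v_{4} = 0  so sig = ⟨2 | 0⟩
  • {5,6}:  v_{5} + v_{6} = 0  so sig = ⟨2 | 0⟩
  • {1,2}:  v_{1} + v_{2} = v_{5}  so sig = ⟨2 | 1⟩
  • {1,6}:  v_{1} + v_{6} = v_{4}  so sig = ⟨2 | 1⟩
  • {2,3}:  v_{2} + v_{3} = v_{6}  so sig = ⟨2 | 1⟩
  • {3,5}:  v_{3} + v_{5} = v_{4}  so sig = ⟨2 | 1⟩
  • {4,5}:  v_{4} + v_{5} = v_{1}  so sig = ⟨2 | 1⟩
  • {4,6}:  v_{4} + v_{6} = v_{3}  so sig = ⟨2 | 1⟩
  • {1,3}:  v_{1} + v_{3} = 2·v_{4}  so sig = ⟨2 | 2⟩

Sorted signature multiset PRS(X):
{ ⟨2 | 0⟩ ×2,  ⟨2 | 1⟩ ×6,  ⟨2 | 2⟩ }


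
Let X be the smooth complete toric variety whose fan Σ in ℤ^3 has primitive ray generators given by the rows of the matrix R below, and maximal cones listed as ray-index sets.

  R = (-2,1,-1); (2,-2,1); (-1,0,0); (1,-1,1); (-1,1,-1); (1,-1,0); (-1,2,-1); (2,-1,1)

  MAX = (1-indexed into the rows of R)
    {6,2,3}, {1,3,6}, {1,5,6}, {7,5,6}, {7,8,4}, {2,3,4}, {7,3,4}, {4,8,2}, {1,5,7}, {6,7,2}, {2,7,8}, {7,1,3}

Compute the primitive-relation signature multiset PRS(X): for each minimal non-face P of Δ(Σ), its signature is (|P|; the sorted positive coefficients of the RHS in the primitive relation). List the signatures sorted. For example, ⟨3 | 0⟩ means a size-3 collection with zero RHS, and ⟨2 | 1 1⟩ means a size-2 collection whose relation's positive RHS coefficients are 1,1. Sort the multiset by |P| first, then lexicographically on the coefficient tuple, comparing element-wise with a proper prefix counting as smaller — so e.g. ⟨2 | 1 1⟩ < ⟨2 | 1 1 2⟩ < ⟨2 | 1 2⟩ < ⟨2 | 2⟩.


Primitive collections (14):

  {1,8}:  v_{1} + v_{8} = 0  ⟹  sig = ⟨2 | 0⟩
  {4,5}:  v_{4} + v_{5} = 0  ⟹  sig = ⟨2 | 0⟩
  {1,4}:  v_{1} + v_{4} = v_{3}  ⟹  sig = ⟨2 | 1⟩
  {2,5}:  v_{2} + v_{5} = v_{6}  ⟹  sig = ⟨2 | 1⟩
  {3,5}:  v_{3} + v_{5} = v_{1}  ⟹  sig = ⟨2 | 1⟩
  {3,8}:  v_{3} + v_{8} = v_{4}  ⟹  sig = ⟨2 | 1⟩
  {4,6}:  v_{4} + v_{6} = v_{2}  ⟹  sig = ⟨2 | 1⟩
  {1,2}:  v_{1} + v_{2} = v_{3} + v_{6}  ⟹  sig = ⟨2 | 1 1⟩
  {5,8}:  v_{5} + v_{8} = v_{2} + v_{7}  ⟹  sig = ⟨2 | 1 1⟩
  {6,8}:  v_{6} + v_{8} = 2·v_{2} + v_{7}  ⟹  sig = ⟨2 | 1 2⟩
  {2,3,7}:  v_{2} + v_{3} + v_{7} = 0  ⟹  sig = ⟨3 | 0⟩
  {2,4,7}:  v_{2} + v_{4} + v_{7} = v_{8}  ⟹  sig = ⟨3 | 1⟩
  {3,6,7}:  v_{3} + v_{6} + v_{7} = v_{5}  ⟹  sig = ⟨3 | 1⟩
  {1,6,7}:  v_{1} + v_{6} + v_{7} = 2·v_{5}  ⟹  sig = ⟨3 | 2⟩

so the primitive-relation signature multiset is
    |P|=2: 10 collections, coeffs (), (), (1), (1), (1), (1), (1), (1,1), (1,1), (1,2)
    |P|=3: 4 collections, coeffs (), (1), (1), (2)


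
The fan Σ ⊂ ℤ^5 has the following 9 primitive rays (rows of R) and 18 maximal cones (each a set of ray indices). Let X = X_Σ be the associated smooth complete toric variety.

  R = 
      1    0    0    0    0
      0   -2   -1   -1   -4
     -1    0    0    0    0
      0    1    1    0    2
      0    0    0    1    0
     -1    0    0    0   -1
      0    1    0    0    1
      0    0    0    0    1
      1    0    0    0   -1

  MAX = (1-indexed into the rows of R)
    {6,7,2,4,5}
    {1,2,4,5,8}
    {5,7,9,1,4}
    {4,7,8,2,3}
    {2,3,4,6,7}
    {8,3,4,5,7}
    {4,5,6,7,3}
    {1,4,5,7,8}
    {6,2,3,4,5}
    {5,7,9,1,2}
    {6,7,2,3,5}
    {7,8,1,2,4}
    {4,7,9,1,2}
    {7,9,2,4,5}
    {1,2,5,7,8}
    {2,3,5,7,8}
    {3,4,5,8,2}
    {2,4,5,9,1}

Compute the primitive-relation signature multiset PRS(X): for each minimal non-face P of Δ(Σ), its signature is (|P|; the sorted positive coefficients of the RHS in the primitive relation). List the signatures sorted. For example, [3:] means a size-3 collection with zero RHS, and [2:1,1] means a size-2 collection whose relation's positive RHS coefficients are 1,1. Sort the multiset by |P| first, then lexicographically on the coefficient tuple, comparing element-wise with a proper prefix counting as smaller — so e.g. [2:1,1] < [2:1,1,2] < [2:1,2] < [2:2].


The 9 primitive collections of Σ (r=9, n=5):

  P = {1,3}:  v_{1} + v_{3} = 0  ⟹  sig = [2:]
  P = {6,8}:  v_{6} + v_{8} = v_{3}  ⟹  sig = [2:1]
  P = {8,9}:  v_{8} + v_{9} = v_{1}  ⟹  sig = [2:1]
  P = {1,6}:  v_{1} + v_{6} = v_{2} + v_{4} + v_{5} + v_{7}  ⟹  sig = [2:1,1,1,1]
  P = {3,9}:  v_{3} + v_{9} = v_{2} + v_{4} + v_{5} + v_{7}  ⟹  sig = [2:1,1,1,1]
  P = {6,9}:  v_{6} + v_{9} = 2·v_{2} + 2·v_{4} + 2·v_{5} + 2·v_{7}  ⟹  sig = [2:2,2,2,2]
  P = {2,4,5,7,8}:  v_{2} + v_{4} + v_{5} + v_{7} + v_{8} = 0  ⟹  sig = [5:]
  P = {1,2,4,5,7}:  v_{1} + v_{2} + v_{4} + v_{5} + v_{7} = v_{9}  ⟹  sig = [5:1]
  P = {2,3,4,5,7}:  v_{2} + v_{3} + v_{4} + v_{5} + v_{7} = v_{6}  ⟹  sig = [5:1]

so the primitive-relation signature multiset is
{ [2:],  [2:1] ×2,  [2:1,1,1,1] ×2,  [2:2,2,2,2],  [5:],  [5:1] ×2 }


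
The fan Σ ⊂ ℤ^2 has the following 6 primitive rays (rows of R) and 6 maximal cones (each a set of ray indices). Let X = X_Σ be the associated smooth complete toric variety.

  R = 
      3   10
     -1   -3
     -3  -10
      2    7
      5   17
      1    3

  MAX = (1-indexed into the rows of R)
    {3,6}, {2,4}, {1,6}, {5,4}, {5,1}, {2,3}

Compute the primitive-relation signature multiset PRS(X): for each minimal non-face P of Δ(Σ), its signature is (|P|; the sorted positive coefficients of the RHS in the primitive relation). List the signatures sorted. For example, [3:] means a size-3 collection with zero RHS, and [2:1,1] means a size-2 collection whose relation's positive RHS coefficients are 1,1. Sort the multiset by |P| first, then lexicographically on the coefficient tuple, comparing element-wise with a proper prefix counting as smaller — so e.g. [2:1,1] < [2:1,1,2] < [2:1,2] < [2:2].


|primitive collections| = 9. Relations:

  {1,3}:  v_{1} + v_{3} = 0 — sig = [2:]
  {2,6}:  v_{2} + v_{6} = 0 — sig = [2:]
  {1,2}:  v_{1} + v_{2} = v_{4} — sig = [2:1]
  {1,4}:  v_{1} + v_{4} = v_{5} — sig = [2:1]
  {3,4}:  v_{3} + v_{4} = v_{2} — sig = [2:1]
  {3,5}:  v_{3} + v_{5} = v_{4} — sig = [2:1]
  {4,6}:  v_{4} + v_{6} = v_{1} — sig = [2:1]
  {2,5}:  v_{2} + v_{5} = 2·v_{4} — sig = [2:2]
  {5,6}:  v_{5} + v_{6} = 2·v_{1} — sig = [2:2]

so the primitive-relation signature multiset is
    [2:]
    [2:]
    [2:1]
    [2:1]
    [2:1]
    [2:1]
    [2:1]
    [2:2]
    [2:2]


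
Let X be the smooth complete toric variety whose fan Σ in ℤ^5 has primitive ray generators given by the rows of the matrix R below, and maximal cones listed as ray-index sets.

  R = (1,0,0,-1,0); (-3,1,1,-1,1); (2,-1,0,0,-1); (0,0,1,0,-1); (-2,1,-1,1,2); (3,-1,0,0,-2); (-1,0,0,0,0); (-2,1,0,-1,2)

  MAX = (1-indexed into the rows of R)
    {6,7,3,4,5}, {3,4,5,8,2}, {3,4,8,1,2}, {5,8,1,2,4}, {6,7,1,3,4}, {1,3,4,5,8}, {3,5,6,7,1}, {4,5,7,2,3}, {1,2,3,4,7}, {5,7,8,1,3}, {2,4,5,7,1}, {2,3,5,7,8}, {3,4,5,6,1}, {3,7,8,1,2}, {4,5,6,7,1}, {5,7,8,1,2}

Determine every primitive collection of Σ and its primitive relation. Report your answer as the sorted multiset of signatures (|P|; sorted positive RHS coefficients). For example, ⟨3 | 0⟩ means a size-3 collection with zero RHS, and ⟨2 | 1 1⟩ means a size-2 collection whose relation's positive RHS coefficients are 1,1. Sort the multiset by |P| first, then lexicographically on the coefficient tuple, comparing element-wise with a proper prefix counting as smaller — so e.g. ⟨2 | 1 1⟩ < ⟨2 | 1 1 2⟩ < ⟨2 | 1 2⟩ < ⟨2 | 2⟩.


Δ(Σ) — 8 vertices, 5 min non-faces:

  P={6,8}:  v_{6} + v_{8} = v_{1}  ⟹  sig = ⟨2 | 1⟩
  P={2,6}:  v_{2} + v_{6} = v_{1} + v_{4} + v_{7}  ⟹  sig = ⟨2 | 1 1 1⟩
  P={4,7,8}:  v_{4} + v_{7} + v_{8} = v_{2}  ⟹  sig = ⟨3 | 1⟩
  P={1,2,3,5}:  v_{1} + v_{2} + v_{3} + v_{5} = v_{8}  ⟹  sig = ⟨4 | 1⟩
  P={1,3,4,5,7}:  v_{1} + v_{3} + v_{4} + v_{5} + v_{7} = 0  ⟹  sig = ⟨5 | 0⟩

Hence PRS(X_Σ) =
    ⟨2 | 1⟩
    ⟨2 | 1 1 1⟩
    ⟨3 | 1⟩
    ⟨4 | 1⟩
    ⟨5 | 0⟩


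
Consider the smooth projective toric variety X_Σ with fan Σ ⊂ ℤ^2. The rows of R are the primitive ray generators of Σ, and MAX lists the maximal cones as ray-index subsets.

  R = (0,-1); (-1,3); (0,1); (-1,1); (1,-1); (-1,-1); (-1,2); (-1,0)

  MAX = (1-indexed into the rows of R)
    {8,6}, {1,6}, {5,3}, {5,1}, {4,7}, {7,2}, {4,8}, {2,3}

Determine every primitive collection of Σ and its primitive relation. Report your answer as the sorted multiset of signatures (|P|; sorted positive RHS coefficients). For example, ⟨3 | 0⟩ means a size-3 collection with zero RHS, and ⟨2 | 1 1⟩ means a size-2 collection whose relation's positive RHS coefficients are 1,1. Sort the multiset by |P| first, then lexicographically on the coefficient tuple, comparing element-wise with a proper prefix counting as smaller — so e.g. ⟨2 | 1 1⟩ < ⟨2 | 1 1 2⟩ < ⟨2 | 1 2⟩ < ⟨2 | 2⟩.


Δ(Σ) — 8 vertices, 20 min non-faces:

  P = {1,3}:  v_{1} + v_{3} = 0 ; sig = ⟨2 | 0⟩
  P = {4,5}:  v_{4} + v_{5} = 0 ; sig = ⟨2 | 0⟩
  P = {1,2}:  v_{1} + v_{2} = v_{7} ; sig = ⟨2 | 1⟩
  P = {1,4}:  v_{1} + v_{4} = v_{8} ; sig = ⟨2 | 1⟩
  P = {1,7}:  v_{1} + v_{7} = v_{4} ; sig = ⟨2 | 1⟩
  P = {1,8}:  v_{1} + v_{8} = v_{6} ; sig = ⟨2 | 1⟩
  P = {3,4}:  v_{3} + v_{4} = v_{7} ; sig = ⟨2 | 1⟩
  P = {3,6}:  v_{3} + v_{6} = v_{8} ; sig = ⟨2 | 1⟩
  P = {3,7}:  v_{3} + v_{7} = v_{2} ; sig = ⟨2 | 1⟩
  P = {3,8}:  v_{3} + v_{8} = v_{4} ; sig = ⟨2 | 1⟩
  P = {5,7}:  v_{5} + v_{7} = v_{3} ; sig = ⟨2 | 1⟩
  P = {5,8}:  v_{5} + v_{8} = v_{1} ; sig = ⟨2 | 1⟩
  P = {2,8}:  v_{2} + v_{8} = v_{4} + v_{7} ; sig = ⟨2 | 1 1⟩
  P = {6,7}:  v_{6} + v_{7} = v_{4} + v_{8} ; sig = ⟨2 | 1 1⟩
  P = {2,4}:  v_{2} + v_{4} = 2·v_{7} ; sig = ⟨2 | 2⟩
  P = {2,5}:  v_{2} + v_{5} = 2·v_{3} ; sig = ⟨2 | 2⟩
  P = {2,6}:  v_{2} + v_{6} = 2·v_{4} ; sig = ⟨2 | 2⟩
  P = {4,6}:  v_{4} + v_{6} = 2·v_{8} ; sig = ⟨2 | 2⟩
  P = {5,6}:  v_{5} + v_{6} = 2·v_{1} ; sig = ⟨2 | 2⟩
  P = {7,8}:  v_{7} + v_{8} = 2·v_{4} ; sig = ⟨2 | 2⟩

Signatures (|P|; sorted positive RHS coefficients), sorted:
[⟨2 | 0⟩, ⟨2 | 0⟩, ⟨2 | 1⟩, ⟨2 | 1⟩, ⟨2 | 1⟩, ⟨2 | 1⟩, ⟨2 | 1⟩, ⟨2 | 1⟩, ⟨2 | 1⟩, ⟨2 | 1⟩, ⟨2 | 1⟩, ⟨2 | 1⟩, ⟨2 | 1 1⟩, ⟨2 | 1 1⟩, ⟨2 | 2⟩, ⟨2 | 2⟩, ⟨2 | 2⟩, ⟨2 | 2⟩, ⟨2 | 2⟩, ⟨2 | 2⟩]


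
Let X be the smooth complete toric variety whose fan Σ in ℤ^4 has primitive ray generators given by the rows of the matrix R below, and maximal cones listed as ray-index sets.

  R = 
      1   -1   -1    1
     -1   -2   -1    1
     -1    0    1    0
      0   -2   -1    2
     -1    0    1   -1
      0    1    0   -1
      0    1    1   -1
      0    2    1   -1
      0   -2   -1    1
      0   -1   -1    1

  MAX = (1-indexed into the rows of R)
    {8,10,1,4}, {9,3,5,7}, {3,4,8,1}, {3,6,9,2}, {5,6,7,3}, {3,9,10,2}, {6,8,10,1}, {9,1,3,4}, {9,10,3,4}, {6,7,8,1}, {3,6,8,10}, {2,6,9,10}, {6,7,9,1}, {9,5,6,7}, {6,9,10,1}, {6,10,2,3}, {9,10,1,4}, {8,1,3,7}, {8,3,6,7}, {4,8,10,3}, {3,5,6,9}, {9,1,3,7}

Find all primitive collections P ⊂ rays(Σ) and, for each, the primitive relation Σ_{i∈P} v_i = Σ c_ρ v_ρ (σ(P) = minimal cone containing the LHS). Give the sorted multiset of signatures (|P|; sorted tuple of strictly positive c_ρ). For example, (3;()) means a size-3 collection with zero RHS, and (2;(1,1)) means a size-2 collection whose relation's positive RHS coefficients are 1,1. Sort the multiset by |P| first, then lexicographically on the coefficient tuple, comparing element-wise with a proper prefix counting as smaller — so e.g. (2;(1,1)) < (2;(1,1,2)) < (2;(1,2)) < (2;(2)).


Δ(Σ) — 10 vertices, 17 min non-faces:

  P={7,10}:  v_{7} + v_{10} = 0  ⟹  sig = (2;())
  P={8,9}:  v_{8} + v_{9} = 0  ⟹  sig = (2;())
  P={4,6}:  v_{4} + v_{6} = v_{10}  ⟹  sig = (2;(1))
  P={1,2}:  v_{1} + v_{2} = v_{9} + v_{10}  ⟹  sig = (2;(1,1))
  P={1,5}:  v_{1} + v_{5} = v_{7} + v_{9}  ⟹  sig = (2;(1,1))
  P={4,5}:  v_{4} + v_{5} = v_{3} + v_{9}  ⟹  sig = (2;(1,1))
  P={4,7}:  v_{4} + v_{7} = v_{1} + v_{3}  ⟹  sig = (2;(1,1))
  P={2,7}:  v_{2} + v_{7} = v_{3} + v_{6} + v_{9}  ⟹  sig = (2;(1,1,1))
  P={2,8}:  v_{2} + v_{8} = v_{3} + v_{6} + v_{10}  ⟹  sig = (2;(1,1,1))
  P={5,8}:  v_{5} + v_{8} = v_{3} + v_{6} + v_{7}  ⟹  sig = (2;(1,1,1))
  P={5,10}:  v_{5} + v_{10} = v_{3} + v_{6} + v_{9}  ⟹  sig = (2;(1,1,1))
  P={2,4}:  v_{2} + v_{4} = v_{3} + v_{9} + 2·v_{10}  ⟹  sig = (2;(1,1,2))
  P={2,5}:  v_{2} + v_{5} = 2·v_{3} + 2·v_{6} + 2·v_{9}  ⟹  sig = (2;(2,2,2))
  P={1,3,6}:  v_{1} + v_{3} + v_{6} = 0  ⟹  sig = (3;())
  P={1,3,10}:  v_{1} + v_{3} + v_{10} = v_{4}  ⟹  sig = (3;(1))
  P={3,6,7,9}:  v_{3} + v_{6} + v_{7} + v_{9} = v_{5}  ⟹  sig = (4;(1))
  P={3,6,9,10}:  v_{3} + v_{6} + v_{9} + v_{10} = v_{2}  ⟹  sig = (4;(1))

Hence PRS(X_Σ) =
{ (2;()) ×2,  (2;(1)),  (2;(1,1)) ×4,  (2;(1,1,1)) ×4,  (2;(1,1,2)),  (2;(2,2,2)),  (3;()),  (3;(1)),  (4;(1)) ×2 }


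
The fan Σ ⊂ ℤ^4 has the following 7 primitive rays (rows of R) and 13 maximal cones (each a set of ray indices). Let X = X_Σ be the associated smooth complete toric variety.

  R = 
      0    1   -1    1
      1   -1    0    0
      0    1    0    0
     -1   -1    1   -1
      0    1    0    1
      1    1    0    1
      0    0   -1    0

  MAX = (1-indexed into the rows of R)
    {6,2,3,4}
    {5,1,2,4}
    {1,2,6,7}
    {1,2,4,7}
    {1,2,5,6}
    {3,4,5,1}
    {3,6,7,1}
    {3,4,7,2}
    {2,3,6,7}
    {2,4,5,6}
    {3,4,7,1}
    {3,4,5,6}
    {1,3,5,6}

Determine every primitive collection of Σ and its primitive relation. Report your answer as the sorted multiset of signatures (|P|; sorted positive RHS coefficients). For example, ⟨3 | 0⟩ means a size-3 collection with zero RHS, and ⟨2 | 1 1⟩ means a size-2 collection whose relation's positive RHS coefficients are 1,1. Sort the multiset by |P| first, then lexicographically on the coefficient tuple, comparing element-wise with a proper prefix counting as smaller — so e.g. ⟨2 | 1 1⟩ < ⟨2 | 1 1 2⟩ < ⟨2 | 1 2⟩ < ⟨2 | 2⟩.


The 5 primitive collections of Σ (r=7, n=4):

  {5,7}:  v_{5} + v_{7} = v_{1} ; sig = ⟨2 | 1⟩
  {4,6,7}:  v_{4} + v_{6} + v_{7} = 0 ; sig = ⟨3 | 0⟩
  {1,4,6}:  v_{1} + v_{4} + v_{6} = v_{5} ; sig = ⟨3 | 1⟩
  {2,3,5}:  v_{2} + v_{3} + v_{5} = v_{6} ; sig = ⟨3 | 1⟩
  {1,2,3}:  v_{1} + v_{2} + v_{3} = v_{6} + v_{7} ; sig = ⟨3 | 1 1⟩

so the primitive-relation signature multiset is
    ⟨2 | 1⟩
    ⟨3 | 0⟩
    ⟨3 | 1⟩
    ⟨3 | 1⟩
    ⟨3 | 1 1⟩


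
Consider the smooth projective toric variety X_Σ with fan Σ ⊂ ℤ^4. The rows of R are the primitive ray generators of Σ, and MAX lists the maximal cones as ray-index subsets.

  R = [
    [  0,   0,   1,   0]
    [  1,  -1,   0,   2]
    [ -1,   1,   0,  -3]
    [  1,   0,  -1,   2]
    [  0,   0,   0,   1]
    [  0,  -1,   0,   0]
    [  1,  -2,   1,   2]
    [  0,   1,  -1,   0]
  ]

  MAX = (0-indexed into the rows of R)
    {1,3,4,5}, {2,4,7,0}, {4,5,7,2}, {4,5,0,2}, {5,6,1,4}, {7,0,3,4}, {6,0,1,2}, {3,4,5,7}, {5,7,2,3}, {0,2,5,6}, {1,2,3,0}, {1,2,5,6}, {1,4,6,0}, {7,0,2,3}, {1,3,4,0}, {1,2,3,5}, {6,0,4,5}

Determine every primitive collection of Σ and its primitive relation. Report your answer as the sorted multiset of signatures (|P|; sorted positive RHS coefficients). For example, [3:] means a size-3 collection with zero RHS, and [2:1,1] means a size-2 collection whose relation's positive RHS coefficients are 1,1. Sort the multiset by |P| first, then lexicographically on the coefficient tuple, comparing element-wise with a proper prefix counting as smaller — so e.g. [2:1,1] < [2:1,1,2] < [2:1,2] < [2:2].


9 collections generate NE(X_Σ); each relation:

  {1,7}:  v_{1} + v_{7} = v_{3}  ⇒ sig = [2:1]
  {6,7}:  v_{6} + v_{7} = v_{1}  ⇒ sig = [2:1]
  {3,6}:  v_{3} + v_{6} = 2·v_{1}  ⇒ sig = [2:2]
  {0,5,7}:  v_{0} + v_{5} + v_{7} = 0  ⇒ sig = [3:]
  {1,2,4}:  v_{1} + v_{2} + v_{4} = 0  ⇒ sig = [3:]
  {0,1,5}:  v_{0} + v_{1} + v_{5} = v_{6}  ⇒ sig = [3:1]
  {0,3,5}:  v_{0} + v_{3} + v_{5} = v_{1}  ⇒ sig = [3:1]
  {2,3,4}:  v_{2} + v_{3} + v_{4} = v_{7}  ⇒ sig = [3:1]
  {2,4,6}:  v_{2} + v_{4} + v_{6} = v_{0} + v_{5}  ⇒ sig = [3:1,1]

so the primitive-relation signature multiset is
{ [2:1] ×2,  [2:2],  [3:] ×2,  [3:1] ×3,  [3:1,1] }


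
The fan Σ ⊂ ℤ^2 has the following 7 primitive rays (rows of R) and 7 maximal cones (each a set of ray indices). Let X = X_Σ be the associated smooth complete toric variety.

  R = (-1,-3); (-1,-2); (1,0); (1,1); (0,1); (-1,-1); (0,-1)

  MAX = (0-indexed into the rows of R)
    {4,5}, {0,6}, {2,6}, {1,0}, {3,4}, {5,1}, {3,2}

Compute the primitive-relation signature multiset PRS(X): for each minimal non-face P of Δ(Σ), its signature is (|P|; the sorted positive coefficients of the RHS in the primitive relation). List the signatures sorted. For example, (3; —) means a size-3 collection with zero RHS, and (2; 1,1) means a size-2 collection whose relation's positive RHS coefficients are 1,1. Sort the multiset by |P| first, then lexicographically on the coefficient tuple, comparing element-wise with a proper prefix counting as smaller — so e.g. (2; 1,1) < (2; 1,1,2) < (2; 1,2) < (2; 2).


|primitive collections| = 14. Relations:

  • {3,5}:  v_{3} + v_{5} = 0 — sig = (2; —)
  • {4,6}:  v_{4} + v_{6} = 0 — sig = (2; —)
  • {0,4}:  v_{0} + v_{4} = v_{1} — sig = (2; 1)
  • {1,3}:  v_{1} + v_{3} = v_{6} — sig = (2; 1)
  • {1,4}:  v_{1} + v_{4} = v_{5} — sig = (2; 1)
  • {1,6}:  v_{1} + v_{6} = v_{0} — sig = (2; 1)
  • {2,4}:  v_{2} + v_{4} = v_{3} — sig = (2; 1)
  • {2,5}:  v_{2} + v_{5} = v_{6} — sig = (2; 1)
  • {3,6}:  v_{3} + v_{6} = v_{2} — sig = (2; 1)
  • {5,6}:  v_{5} + v_{6} = v_{1} — sig = (2; 1)
  • {0,3}:  v_{0} + v_{3} = 2·v_{6} — sig = (2; 2)
  • {0,5}:  v_{0} + v_{5} = 2·v_{1} — sig = (2; 2)
  • {1,2}:  v_{1} + v_{2} = 2·v_{6} — sig = (2; 2)
  • {0,2}:  v_{0} + v_{2} = 3·v_{6} — sig = (2; 3)

Hence PRS(X_Σ) =
[(2; —), (2; —), (2; 1), (2; 1), (2; 1), (2; 1), (2; 1), (2; 1), (2; 1), (2; 1), (2; 2), (2; 2), (2; 2), (2; 3)]


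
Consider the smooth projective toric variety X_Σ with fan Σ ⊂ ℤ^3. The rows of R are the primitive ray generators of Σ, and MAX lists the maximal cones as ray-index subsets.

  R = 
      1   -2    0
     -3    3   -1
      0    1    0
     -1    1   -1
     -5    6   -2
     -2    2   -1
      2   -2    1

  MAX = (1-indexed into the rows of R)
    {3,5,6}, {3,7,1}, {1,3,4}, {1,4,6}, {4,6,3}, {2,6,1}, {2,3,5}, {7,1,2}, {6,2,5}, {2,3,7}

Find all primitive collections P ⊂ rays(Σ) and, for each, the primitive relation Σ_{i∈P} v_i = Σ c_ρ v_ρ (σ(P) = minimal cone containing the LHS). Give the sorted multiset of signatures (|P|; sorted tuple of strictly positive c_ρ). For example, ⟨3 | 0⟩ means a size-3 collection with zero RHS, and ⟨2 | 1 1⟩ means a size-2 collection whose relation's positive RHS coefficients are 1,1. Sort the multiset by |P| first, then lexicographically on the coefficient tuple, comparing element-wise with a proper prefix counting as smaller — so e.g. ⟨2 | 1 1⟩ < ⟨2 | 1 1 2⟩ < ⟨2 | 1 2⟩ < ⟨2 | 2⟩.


|primitive collections| = 9. Relations:

  P = {6,7}:  v_{6} + v_{7} = 0  so sig = ⟨2 | 0⟩
  P = {4,7}:  v_{4} + v_{7} = v_{1} + v_{3}  so sig = ⟨2 | 1 1⟩
  P = {5,7}:  v_{5} + v_{7} = v_{2} + v_{3}  so sig = ⟨2 | 1 1⟩
  P = {4,5}:  v_{4} + v_{5} = v_{3} + 3·v_{6}  so sig = ⟨2 | 1 3⟩
  P = {1,5}:  v_{1} + v_{5} = 2·v_{6}  so sig = ⟨2 | 2⟩
  P = {2,4}:  v_{2} + v_{4} = 2·v_{6}  so sig = ⟨2 | 2⟩
  P = {1,2,3}:  v_{1} + v_{2} + v_{3} = v_{6}  so sig = ⟨3 | 1⟩
  P = {1,3,6}:  v_{1} + v_{3} + v_{6} = v_{4}  so sig = ⟨3 | 1⟩
  P = {2,3,6}:  v_{2} + v_{3} + v_{6} = v_{5}  so sig = ⟨3 | 1⟩

Sorted signature multiset PRS(X):
{ ⟨2 | 0⟩,  ⟨2 | 1 1⟩ ×2,  ⟨2 | 1 3⟩,  ⟨2 | 2⟩ ×2,  ⟨3 | 1⟩ ×3 }


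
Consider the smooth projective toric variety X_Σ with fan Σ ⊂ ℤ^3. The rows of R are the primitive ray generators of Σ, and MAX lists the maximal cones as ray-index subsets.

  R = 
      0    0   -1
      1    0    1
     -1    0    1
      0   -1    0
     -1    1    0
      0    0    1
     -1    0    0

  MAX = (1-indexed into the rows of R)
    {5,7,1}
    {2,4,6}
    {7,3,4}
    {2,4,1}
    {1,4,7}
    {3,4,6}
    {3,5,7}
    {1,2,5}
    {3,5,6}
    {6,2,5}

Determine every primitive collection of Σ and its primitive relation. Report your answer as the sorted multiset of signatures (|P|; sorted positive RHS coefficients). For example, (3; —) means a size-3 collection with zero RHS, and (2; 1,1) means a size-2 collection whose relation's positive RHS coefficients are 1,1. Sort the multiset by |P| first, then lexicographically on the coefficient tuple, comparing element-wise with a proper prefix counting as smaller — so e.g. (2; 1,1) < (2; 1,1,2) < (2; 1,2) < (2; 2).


6 minimal non-faces of Δ(Σ) (on 7 rays):

  P = {1,6}:  v_{1} + v_{6} = 0  ⇒ sig = (2; —)
  P = {1,3}:  v_{1} + v_{3} = v_{7}  ⇒ sig = (2; 1)
  P = {2,7}:  v_{2} + v_{7} = v_{6}  ⇒ sig = (2; 1)
  P = {4,5}:  v_{4} + v_{5} = v_{7}  ⇒ sig = (2; 1)
  P = {6,7}:  v_{6} + v_{7} = v_{3}  ⇒ sig = (2; 1)
  P = {2,3}:  v_{2} + v_{3} = 2·v_{6}  ⇒ sig = (2; 2)

Signatures (|P|; sorted positive RHS coefficients), sorted:
{ (2; —),  (2; 1) ×4,  (2; 2) }


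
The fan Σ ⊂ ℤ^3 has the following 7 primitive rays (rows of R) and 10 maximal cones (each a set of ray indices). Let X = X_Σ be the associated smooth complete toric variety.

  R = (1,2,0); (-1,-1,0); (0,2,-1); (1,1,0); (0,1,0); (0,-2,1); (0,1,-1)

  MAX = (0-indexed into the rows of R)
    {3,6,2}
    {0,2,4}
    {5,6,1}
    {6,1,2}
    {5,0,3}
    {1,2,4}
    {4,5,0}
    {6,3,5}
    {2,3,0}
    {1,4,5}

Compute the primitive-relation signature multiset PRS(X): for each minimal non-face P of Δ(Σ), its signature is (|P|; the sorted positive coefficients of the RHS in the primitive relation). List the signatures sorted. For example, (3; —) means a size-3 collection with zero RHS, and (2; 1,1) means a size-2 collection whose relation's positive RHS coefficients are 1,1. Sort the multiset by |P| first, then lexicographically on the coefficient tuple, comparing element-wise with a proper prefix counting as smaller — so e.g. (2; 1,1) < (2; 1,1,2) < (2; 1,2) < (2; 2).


6 collections generate NE(X_Σ); each relation:

  P = {1,3}:  v_{1} + v_{3} = 0  so sig = (2; —)
  P = {2,5}:  v_{2} + v_{5} = 0  so sig = (2; —)
  P = {0,1}:  v_{0} + v_{1} = v_{4}  so sig = (2; 1)
  P = {3,4}:  v_{3} + v_{4} = v_{0}  so sig = (2; 1)
  P = {4,6}:  v_{4} + v_{6} = v_{2}  so sig = (2; 1)
  P = {0,6}:  v_{0} + v_{6} = v_{2} + v_{3}  so sig = (2; 1,1)

so the primitive-relation signature multiset is
[(2; —), (2; —), (2; 1), (2; 1), (2; 1), (2; 1,1)]


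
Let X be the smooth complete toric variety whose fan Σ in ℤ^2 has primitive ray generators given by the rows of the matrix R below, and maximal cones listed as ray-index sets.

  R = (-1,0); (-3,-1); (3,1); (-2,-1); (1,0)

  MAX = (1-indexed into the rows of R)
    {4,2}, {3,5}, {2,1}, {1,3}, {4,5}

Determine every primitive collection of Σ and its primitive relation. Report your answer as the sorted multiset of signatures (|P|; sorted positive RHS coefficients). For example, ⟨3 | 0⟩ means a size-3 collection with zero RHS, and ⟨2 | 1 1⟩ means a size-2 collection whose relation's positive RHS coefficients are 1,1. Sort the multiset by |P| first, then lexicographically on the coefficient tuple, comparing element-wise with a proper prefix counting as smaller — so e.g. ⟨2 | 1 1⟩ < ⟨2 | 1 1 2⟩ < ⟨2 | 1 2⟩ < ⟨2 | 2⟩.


The 5 primitive collections of Σ (r=5, n=2):

  P = {1,5}:  v_{1} + v_{5} = 0  ⇒ sig = ⟨2 | 0⟩
  P = {2,3}:  v_{2} + v_{3} = 0  ⇒ sig = ⟨2 | 0⟩
  P = {1,4}:  v_{1} + v_{4} = v_{2}  ⇒ sig = ⟨2 | 1⟩
  P = {2,5}:  v_{2} + v_{5} = v_{4}  ⇒ sig = ⟨2 | 1⟩
  P = {3,4}:  v_{3} + v_{4} = v_{5}  ⇒ sig = ⟨2 | 1⟩

Signatures (|P|; sorted positive RHS coefficients), sorted:
    |P|=2: 5 collections, coeffs (), (), (1), (1), (1)


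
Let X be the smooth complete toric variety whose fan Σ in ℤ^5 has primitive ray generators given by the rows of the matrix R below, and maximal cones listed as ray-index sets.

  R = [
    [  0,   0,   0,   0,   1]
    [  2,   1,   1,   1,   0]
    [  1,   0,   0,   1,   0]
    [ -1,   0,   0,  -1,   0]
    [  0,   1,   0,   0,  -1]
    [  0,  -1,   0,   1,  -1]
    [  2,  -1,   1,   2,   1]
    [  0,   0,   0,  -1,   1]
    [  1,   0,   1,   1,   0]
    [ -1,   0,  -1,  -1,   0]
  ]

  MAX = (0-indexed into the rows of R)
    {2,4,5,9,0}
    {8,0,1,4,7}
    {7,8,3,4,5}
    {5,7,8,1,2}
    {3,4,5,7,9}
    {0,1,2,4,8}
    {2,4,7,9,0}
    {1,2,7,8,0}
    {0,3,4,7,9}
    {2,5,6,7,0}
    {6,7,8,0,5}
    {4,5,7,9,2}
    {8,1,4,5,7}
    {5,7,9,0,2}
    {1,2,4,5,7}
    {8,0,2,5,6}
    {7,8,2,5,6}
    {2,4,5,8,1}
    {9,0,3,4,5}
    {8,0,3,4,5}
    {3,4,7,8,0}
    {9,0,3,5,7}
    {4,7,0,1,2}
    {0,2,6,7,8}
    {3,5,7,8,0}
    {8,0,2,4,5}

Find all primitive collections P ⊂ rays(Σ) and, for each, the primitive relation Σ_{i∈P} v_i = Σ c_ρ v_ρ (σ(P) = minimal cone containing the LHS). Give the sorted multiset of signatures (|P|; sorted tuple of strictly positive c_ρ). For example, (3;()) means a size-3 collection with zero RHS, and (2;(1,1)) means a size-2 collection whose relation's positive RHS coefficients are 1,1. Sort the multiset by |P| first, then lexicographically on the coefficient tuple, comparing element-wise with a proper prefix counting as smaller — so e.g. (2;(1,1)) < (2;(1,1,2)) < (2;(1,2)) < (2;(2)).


The 12 primitive collections of Σ (r=10, n=5):

  {2,3}:  v_{2} + v_{3} = 0  so sig = (2;())
  {8,9}:  v_{8} + v_{9} = 0  so sig = (2;())
  {4,6}:  v_{4} + v_{6} = v_{2} + v_{8}  so sig = (2;(1,1))
  {1,3}:  v_{1} + v_{3} = v_{4} + v_{7} + v_{8}  so sig = (2;(1,1,1))
  {1,9}:  v_{1} + v_{9} = v_{2} + v_{4} + v_{7}  so sig = (2;(1,1,1))
  {3,6}:  v_{3} + v_{6} = v_{0} + v_{5} + v_{7} + v_{8}  so sig = (2;(1,1,1,1))
  {6,9}:  v_{6} + v_{9} = v_{0} + v_{2} + v_{5} + v_{7}  so sig = (2;(1,1,1,1))
  {1,6}:  v_{1} + v_{6} = 2·v_{2} + v_{7} + 2·v_{8}  so sig = (2;(1,2,2))
  {0,1,5}:  v_{0} + v_{1} + v_{5} = v_{2} + v_{8}  so sig = (3;(1,1))
  {0,4,5,7}:  v_{0} + v_{4} + v_{5} + v_{7} = 0  so sig = (4;())
  {2,4,7,8}:  v_{2} + v_{4} + v_{7} + v_{8} = v_{1}  so sig = (4;(1))
  {0,2,5,7,8}:  v_{0} + v_{2} + v_{5} + v_{7} + v_{8} = v_{6}  so sig = (5;(1))

Hence PRS(X_Σ) =
    (2;())
    (2;())
    (2;(1,1))
    (2;(1,1,1))
    (2;(1,1,1))
    (2;(1,1,1,1))
    (2;(1,1,1,1))
    (2;(1,2,2))
    (3;(1,1))
    (4;())
    (4;(1))
    (5;(1))


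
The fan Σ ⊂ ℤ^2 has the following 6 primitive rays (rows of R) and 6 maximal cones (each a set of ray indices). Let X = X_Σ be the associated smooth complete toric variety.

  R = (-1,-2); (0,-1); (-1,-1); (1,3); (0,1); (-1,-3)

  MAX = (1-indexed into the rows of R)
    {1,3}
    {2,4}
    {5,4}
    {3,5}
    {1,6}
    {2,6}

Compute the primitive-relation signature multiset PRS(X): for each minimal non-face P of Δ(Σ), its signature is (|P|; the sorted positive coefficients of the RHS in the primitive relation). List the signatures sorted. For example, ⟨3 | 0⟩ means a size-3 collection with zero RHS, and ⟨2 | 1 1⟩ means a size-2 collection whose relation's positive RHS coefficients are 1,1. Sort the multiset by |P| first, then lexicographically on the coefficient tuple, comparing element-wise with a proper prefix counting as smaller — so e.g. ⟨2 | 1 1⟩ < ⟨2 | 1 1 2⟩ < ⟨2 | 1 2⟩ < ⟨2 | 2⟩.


The 9 primitive collections of Σ (r=6, n=2):

  P = {2,5}:  v_{2} + v_{5} = 0  ⇒ sig = ⟨2 | 0⟩
  P = {4,6}:  v_{4} + v_{6} = 0  ⇒ sig = ⟨2 | 0⟩
  P = {1,2}:  v_{1} + v_{2} = v_{6}  ⇒ sig = ⟨2 | 1⟩
  P = {1,4}:  v_{1} + v_{4} = v_{5}  ⇒ sig = ⟨2 | 1⟩
  P = {1,5}:  v_{1} + v_{5} = v_{3}  ⇒ sig = ⟨2 | 1⟩
  P = {2,3}:  v_{2} + v_{3} = v_{1}  ⇒ sig = ⟨2 | 1⟩
  P = {5,6}:  v_{5} + v_{6} = v_{1}  ⇒ sig = ⟨2 | 1⟩
  P = {3,4}:  v_{3} + v_{4} = 2·v_{5}  ⇒ sig = ⟨2 | 2⟩
  P = {3,6}:  v_{3} + v_{6} = 2·v_{1}  ⇒ sig = ⟨2 | 2⟩

so the primitive-relation signature multiset is
{ ⟨2 | 0⟩ ×2,  ⟨2 | 1⟩ ×5,  ⟨2 | 2⟩ ×2 }
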